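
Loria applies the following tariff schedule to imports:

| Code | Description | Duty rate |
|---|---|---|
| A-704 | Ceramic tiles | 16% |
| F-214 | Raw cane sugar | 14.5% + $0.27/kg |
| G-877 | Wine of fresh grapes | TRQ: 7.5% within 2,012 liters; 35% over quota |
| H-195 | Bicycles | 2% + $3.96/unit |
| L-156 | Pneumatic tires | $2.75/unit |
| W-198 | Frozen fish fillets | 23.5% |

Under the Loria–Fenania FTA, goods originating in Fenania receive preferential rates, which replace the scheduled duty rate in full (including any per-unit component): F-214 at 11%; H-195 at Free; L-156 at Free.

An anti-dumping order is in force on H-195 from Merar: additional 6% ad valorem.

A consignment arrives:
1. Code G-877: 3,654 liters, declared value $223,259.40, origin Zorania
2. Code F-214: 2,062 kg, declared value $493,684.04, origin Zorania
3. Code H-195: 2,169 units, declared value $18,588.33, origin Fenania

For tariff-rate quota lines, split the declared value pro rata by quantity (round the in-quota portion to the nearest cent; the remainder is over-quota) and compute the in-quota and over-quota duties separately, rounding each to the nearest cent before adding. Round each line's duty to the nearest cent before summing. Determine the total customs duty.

Line 1 (G-877, Zorania, 3,654 liters, $223,259.40):
Code G-877 is under a tariff-rate quota (threshold 2,012 liters). In-quota: 2,012 liters at 7.5%; over-quota: 1,642 liters at 35%.
Pro-rata value split: in-quota = $223,259.40 × 2,012/3,654 = $122,933.20; over-quota = $223,259.40 − $122,933.20 = $100,326.20.
In-quota duty = $122,933.20 × 7.5% = $9,219.99. Over-quota duty = $100,326.20 × 35% = $35,114.17.
Line duty = $9,219.99 + $35,114.17 = $44,334.16.
Line 2 (F-214, Zorania, 2,062 kg, $493,684.04):
Base rate for F-214 is 14.5% + $0.27/kg.
F-214 has an FTA preferential rate, but origin Zorania is not Fenania; base rate stands.
Duty = $493,684.04 × 14.5% + 2,062 × $0.27 = $72,140.93.
Line 3 (H-195, Fenania, 2,169 units, $18,588.33):
Base rate for H-195 is 2% + $3.96/unit.
Origin Fenania qualifies under the Loria–Fenania agreement and H-195 is covered: preferential rate Free applies instead.
The additional-duty order on H-195 targets Merar, not Fenania; it does not apply.
Duty = $18,588.33 × 0% = $0.00.
Total = $44,334.16 + $72,140.93 + $0.00 = $116,475.09.

$116,475.09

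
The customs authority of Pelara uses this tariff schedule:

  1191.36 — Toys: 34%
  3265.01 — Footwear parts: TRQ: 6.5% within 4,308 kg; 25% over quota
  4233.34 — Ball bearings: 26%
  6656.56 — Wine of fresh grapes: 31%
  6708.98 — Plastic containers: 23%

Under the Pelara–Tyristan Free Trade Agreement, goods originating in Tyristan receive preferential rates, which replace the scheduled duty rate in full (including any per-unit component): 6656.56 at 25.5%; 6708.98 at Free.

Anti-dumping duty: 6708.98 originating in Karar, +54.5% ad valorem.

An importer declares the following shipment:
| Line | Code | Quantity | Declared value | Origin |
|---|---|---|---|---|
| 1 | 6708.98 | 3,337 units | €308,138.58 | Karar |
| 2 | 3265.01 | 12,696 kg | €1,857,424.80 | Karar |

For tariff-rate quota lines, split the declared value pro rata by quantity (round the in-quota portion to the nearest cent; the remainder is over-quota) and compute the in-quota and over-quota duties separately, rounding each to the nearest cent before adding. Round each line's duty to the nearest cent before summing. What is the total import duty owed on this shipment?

Line 1 (6708.98, Karar, 3,337 units, €308,138.58):
Base rate for 6708.98 is 23%.
6708.98 has an FTA preferential rate, but origin Karar is not Tyristan; base rate stands.
Additional duty on 6708.98 from Karar: +54.5%. Applied ad valorem rate: 23% + 54.5% = 77.5%.
Duty = €308,138.58 × 77.5% = €238,807.40.
Line 2 (3265.01, Karar, 12,696 kg, €1,857,424.80):
Code 3265.01 is under a tariff-rate quota (threshold 4,308 kg). In-quota: 4,308 kg at 6.5%; over-quota: 8,388 kg at 25%.
Pro-rata value split: in-quota = €1,857,424.80 × 4,308/12,696 = €630,260.40; over-quota = €1,857,424.80 − €630,260.40 = €1,227,164.40.
In-quota duty = €630,260.40 × 6.5% = €40,966.93. Over-quota duty = €1,227,164.40 × 25% = €306,791.10.
Line duty = €40,966.93 + €306,791.10 = €347,758.03.
Total = €238,807.40 + €347,758.03 = €586,565.43.

€586,565.43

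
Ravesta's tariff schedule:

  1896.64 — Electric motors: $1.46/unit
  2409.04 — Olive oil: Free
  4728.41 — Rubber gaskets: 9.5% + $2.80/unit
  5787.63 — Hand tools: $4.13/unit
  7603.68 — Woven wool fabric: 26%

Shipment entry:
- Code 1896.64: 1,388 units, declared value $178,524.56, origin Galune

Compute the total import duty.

Line 1 (1896.64, Galune, 1,388 units, $178,524.56):
Base rate for 1896.64 is $1.46/unit.
Duty = 1,388 × $1.46 = $2,026.48.

$2,026.48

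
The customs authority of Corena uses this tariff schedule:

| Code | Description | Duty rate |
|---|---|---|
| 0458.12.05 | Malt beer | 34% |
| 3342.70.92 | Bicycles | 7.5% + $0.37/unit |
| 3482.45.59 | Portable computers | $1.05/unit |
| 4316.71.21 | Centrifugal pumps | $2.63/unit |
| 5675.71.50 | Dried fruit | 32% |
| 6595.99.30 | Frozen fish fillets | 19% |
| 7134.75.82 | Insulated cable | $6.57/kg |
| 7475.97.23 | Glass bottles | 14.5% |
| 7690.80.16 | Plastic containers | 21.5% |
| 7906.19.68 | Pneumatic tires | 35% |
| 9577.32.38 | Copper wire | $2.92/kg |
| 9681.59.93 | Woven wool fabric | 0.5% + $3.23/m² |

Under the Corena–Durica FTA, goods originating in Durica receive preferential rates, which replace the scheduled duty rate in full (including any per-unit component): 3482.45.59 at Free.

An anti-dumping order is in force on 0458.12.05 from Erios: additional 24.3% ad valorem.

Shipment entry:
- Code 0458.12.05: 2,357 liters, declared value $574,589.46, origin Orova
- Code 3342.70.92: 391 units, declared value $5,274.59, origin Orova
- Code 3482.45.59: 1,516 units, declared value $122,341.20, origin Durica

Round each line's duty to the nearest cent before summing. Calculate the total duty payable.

Line 1 (0458.12.05, Orova, 2,357 liters, $574,589.46):
Base rate for 0458.12.05 is 34%.
The additional-duty order on 0458.12.05 targets Erios, not Orova; it does not apply.
Duty = $574,589.46 × 34% = $195,360.42.
Line 2 (3342.70.92, Orova, 391 units, $5,274.59):
Base rate for 3342.70.92 is 7.5% + $0.37/unit.
Duty = $5,274.59 × 7.5% + 391 × $0.37 = $540.26.
Line 3 (3482.45.59, Durica, 1,516 units, $122,341.20):
Base rate for 3482.45.59 is $1.05/unit.
Origin Durica qualifies under the Corena–Durica agreement and 3482.45.59 is covered: preferential rate Free applies instead.
Duty = $122,341.20 × 0% = $0.00.
Total = $195,360.42 + $540.26 + $0.00 = $195,900.68.

$195,900.68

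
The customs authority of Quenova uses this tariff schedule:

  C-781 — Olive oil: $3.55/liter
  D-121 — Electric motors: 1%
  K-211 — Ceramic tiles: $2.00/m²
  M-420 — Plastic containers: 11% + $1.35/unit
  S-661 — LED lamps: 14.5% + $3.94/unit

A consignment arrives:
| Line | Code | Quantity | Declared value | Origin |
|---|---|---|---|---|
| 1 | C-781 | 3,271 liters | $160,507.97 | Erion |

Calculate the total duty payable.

$11,612.05

Line 1 (C-781, Erion, 3,271 liters, $160,507.97):
Base rate for C-781 is $3.55/liter.
Duty = 3,271 × $3.55 = $11,612.05.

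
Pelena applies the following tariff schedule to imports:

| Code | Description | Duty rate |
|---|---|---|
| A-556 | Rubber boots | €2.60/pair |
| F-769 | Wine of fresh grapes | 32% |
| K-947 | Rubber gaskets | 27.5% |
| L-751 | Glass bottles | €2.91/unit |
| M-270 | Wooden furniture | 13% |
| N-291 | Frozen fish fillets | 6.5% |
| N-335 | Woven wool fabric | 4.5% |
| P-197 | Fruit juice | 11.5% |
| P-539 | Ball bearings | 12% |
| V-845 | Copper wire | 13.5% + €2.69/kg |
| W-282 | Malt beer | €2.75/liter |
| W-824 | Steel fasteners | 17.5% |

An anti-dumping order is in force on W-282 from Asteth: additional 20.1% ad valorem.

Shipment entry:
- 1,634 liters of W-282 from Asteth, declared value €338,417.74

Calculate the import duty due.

€72,515.47

Line 1 (W-282, Asteth, 1,634 liters, €338,417.74):
Base rate for W-282 is €2.75/liter.
Additional duty on W-282 from Asteth: +20.1% ad valorem. Applied ad valorem rate = 20.1%.
Duty = €338,417.74 × 20.1% + 1,634 × €2.75 = €72,515.47.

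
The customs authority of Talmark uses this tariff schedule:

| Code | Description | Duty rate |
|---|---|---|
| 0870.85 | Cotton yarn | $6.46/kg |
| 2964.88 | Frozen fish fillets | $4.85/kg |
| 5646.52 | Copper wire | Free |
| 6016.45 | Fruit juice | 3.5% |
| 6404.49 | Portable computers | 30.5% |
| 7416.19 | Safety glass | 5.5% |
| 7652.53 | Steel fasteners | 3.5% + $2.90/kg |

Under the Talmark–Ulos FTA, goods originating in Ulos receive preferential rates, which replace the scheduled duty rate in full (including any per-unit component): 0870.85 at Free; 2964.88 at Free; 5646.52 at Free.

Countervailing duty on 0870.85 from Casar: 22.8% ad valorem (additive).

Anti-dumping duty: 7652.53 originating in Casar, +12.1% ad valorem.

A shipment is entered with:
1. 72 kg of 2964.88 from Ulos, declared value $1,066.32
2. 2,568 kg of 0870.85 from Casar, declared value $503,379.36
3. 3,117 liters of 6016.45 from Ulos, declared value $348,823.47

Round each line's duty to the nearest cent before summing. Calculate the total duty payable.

Line 1 (2964.88, Ulos, 72 kg, $1,066.32):
Base rate for 2964.88 is $4.85/kg.
Origin Ulos qualifies under the Talmark–Ulos agreement and 2964.88 is covered: preferential rate Free applies instead.
Duty = $1,066.32 × 0% = $0.00.
Line 2 (0870.85, Casar, 2,568 kg, $503,379.36):
Base rate for 0870.85 is $6.46/kg.
0870.85 has an FTA preferential rate, but origin Casar is not Ulos; base rate stands.
Additional duty on 0870.85 from Casar: +22.8% ad valorem. Applied ad valorem rate = 22.8%.
Duty = $503,379.36 × 22.8% + 2,568 × $6.46 = $131,359.77.
Line 3 (6016.45, Ulos, 3,117 liters, $348,823.47):
Base rate for 6016.45 is 3.5%.
Origin Ulos is the FTA partner but 6016.45 is not on the preference list; base rate stands.
Duty = $348,823.47 × 3.5% = $12,208.82.
Total = $0.00 + $131,359.77 + $12,208.82 = $143,568.59.

$143,568.59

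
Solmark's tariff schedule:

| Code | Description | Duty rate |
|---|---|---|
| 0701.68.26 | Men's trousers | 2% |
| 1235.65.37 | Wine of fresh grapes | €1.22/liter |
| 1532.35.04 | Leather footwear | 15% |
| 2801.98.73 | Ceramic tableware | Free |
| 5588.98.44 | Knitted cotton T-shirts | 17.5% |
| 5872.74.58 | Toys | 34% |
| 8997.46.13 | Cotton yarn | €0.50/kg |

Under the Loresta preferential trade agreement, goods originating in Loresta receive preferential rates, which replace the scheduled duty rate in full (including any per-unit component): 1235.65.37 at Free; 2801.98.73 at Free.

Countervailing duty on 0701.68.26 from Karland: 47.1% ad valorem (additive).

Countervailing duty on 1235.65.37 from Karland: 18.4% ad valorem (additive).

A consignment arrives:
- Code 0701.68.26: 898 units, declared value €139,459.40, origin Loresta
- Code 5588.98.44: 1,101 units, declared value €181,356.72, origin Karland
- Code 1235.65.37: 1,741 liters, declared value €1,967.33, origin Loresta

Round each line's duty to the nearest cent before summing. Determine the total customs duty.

€34,526.62

Line 1 (0701.68.26, Loresta, 898 units, €139,459.40):
Base rate for 0701.68.26 is 2%.
Origin Loresta is the FTA partner but 0701.68.26 is not on the preference list; base rate stands.
The additional-duty order on 0701.68.26 targets Karland, not Loresta; it does not apply.
Duty = €139,459.40 × 2% = €2,789.19.
Line 2 (5588.98.44, Karland, 1,101 units, €181,356.72):
Base rate for 5588.98.44 is 17.5%.
Duty = €181,356.72 × 17.5% = €31,737.43.
Line 3 (1235.65.37, Loresta, 1,741 liters, €1,967.33):
Base rate for 1235.65.37 is €1.22/liter.
Origin Loresta qualifies under the Solmark–Loresta agreement and 1235.65.37 is covered: preferential rate Free applies instead.
The additional-duty order on 1235.65.37 targets Karland, not Loresta; it does not apply.
Duty = €1,967.33 × 0% = €0.00.
Total = €2,789.19 + €31,737.43 + €0.00 = €34,526.62.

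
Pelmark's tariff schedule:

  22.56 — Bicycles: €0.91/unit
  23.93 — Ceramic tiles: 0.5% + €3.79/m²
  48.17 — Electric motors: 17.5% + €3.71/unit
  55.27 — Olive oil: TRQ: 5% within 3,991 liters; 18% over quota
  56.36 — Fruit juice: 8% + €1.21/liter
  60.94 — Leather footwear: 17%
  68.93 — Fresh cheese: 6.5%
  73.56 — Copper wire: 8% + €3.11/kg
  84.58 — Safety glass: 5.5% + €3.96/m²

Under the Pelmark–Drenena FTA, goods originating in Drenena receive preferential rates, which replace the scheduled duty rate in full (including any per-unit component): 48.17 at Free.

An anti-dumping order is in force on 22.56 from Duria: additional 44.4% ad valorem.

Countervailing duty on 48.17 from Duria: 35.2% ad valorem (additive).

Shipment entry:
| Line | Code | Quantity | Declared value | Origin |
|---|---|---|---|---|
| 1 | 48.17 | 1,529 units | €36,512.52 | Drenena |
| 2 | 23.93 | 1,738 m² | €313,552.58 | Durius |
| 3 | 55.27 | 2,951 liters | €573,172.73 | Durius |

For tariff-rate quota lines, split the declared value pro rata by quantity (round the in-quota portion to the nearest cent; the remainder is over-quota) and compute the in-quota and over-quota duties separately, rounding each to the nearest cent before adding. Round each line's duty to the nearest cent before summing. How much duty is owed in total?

Line 1 (48.17, Drenena, 1,529 units, €36,512.52):
Base rate for 48.17 is 17.5% + €3.71/unit.
Origin Drenena qualifies under the Pelmark–Drenena agreement and 48.17 is covered: preferential rate Free applies instead.
The additional-duty order on 48.17 targets Duria, not Drenena; it does not apply.
Duty = €36,512.52 × 0% = €0.00.
Line 2 (23.93, Durius, 1,738 m², €313,552.58):
Base rate for 23.93 is 0.5% + €3.79/m².
Duty = €313,552.58 × 0.5% + 1,738 × €3.79 = €8,154.78.
Line 3 (55.27, Durius, 2,951 liters, €573,172.73):
Code 55.27 is under a tariff-rate quota (threshold 3,991 liters). Quantity 2,951 liters is within the quota, so the in-quota rate 5% applies to the full value.
Duty = €573,172.73 × 5% = €28,658.64.
Total = €0.00 + €8,154.78 + €28,658.64 = €36,813.42.

€36,813.42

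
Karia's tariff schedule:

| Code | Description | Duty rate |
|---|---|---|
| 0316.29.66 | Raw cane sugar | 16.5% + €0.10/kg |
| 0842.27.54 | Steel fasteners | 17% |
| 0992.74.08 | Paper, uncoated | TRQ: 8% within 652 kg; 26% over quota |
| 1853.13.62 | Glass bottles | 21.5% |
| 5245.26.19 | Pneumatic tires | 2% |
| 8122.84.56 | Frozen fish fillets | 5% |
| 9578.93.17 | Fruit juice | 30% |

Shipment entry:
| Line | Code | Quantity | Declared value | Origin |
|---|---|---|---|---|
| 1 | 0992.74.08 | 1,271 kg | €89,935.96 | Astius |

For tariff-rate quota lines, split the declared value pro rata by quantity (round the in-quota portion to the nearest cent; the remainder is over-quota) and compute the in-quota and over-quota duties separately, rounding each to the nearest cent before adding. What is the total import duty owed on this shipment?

Line 1 (0992.74.08, Astius, 1,271 kg, €89,935.96):
Code 0992.74.08 is under a tariff-rate quota (threshold 652 kg). In-quota: 652 kg at 8%; over-quota: 619 kg at 26%.
Pro-rata value split: in-quota = €89,935.96 × 652/1,271 = €46,135.52; over-quota = €89,935.96 − €46,135.52 = €43,800.44.
In-quota duty = €46,135.52 × 8% = €3,690.84. Over-quota duty = €43,800.44 × 26% = €11,388.11.
Line duty = €3,690.84 + €11,388.11 = €15,078.95.

€15,078.95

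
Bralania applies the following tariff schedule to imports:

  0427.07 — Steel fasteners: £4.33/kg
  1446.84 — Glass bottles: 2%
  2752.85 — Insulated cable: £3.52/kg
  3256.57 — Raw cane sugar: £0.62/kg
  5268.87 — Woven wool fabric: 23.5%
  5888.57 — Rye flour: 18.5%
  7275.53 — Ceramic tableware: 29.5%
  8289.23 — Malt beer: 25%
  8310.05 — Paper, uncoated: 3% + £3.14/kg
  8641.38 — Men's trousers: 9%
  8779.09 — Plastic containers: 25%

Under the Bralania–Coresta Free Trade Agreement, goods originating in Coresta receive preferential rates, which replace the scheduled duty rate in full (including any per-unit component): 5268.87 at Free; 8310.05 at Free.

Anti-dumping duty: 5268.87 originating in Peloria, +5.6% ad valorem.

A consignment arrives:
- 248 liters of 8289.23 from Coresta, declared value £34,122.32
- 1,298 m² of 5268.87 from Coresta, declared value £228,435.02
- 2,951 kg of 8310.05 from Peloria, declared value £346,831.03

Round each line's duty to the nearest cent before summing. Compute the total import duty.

£28,201.65

Line 1 (8289.23, Coresta, 248 liters, £34,122.32):
Base rate for 8289.23 is 25%.
Origin Coresta is the FTA partner but 8289.23 is not on the preference list; base rate stands.
Duty = £34,122.32 × 25% = £8,530.58.
Line 2 (5268.87, Coresta, 1,298 m², £228,435.02):
Base rate for 5268.87 is 23.5%.
Origin Coresta qualifies under the Bralania–Coresta agreement and 5268.87 is covered: preferential rate Free applies instead.
The additional-duty order on 5268.87 targets Peloria, not Coresta; it does not apply.
Duty = £228,435.02 × 0% = £0.00.
Line 3 (8310.05, Peloria, 2,951 kg, £346,831.03):
Base rate for 8310.05 is 3% + £3.14/kg.
8310.05 has an FTA preferential rate, but origin Peloria is not Coresta; base rate stands.
Duty = £346,831.03 × 3% + 2,951 × £3.14 = £19,671.07.
Total = £8,530.58 + £0.00 + £19,671.07 = £28,201.65.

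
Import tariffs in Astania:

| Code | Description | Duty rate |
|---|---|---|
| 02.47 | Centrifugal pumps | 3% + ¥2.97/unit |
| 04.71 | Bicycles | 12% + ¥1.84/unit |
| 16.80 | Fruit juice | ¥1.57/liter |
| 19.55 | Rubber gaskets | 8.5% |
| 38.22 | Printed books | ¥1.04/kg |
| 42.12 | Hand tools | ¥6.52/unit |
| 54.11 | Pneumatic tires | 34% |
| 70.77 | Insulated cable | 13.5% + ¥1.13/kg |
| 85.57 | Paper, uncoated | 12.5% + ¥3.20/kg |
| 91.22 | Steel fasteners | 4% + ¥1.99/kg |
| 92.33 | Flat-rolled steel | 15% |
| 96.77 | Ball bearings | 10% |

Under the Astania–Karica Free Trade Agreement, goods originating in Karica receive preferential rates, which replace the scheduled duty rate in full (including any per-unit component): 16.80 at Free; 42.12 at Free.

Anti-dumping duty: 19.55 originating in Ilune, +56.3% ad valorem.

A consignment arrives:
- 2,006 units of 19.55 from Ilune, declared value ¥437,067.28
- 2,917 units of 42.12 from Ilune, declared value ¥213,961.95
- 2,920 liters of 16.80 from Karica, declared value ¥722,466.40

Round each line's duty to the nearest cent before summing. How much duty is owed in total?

¥302,238.44

Line 1 (19.55, Ilune, 2,006 units, ¥437,067.28):
Base rate for 19.55 is 8.5%.
Additional duty on 19.55 from Ilune: +56.3%. Applied ad valorem rate: 8.5% + 56.3% = 64.8%.
Duty = ¥437,067.28 × 64.8% = ¥283,219.60.
Line 2 (42.12, Ilune, 2,917 units, ¥213,961.95):
Base rate for 42.12 is ¥6.52/unit.
42.12 has an FTA preferential rate, but origin Ilune is not Karica; base rate stands.
Duty = 2,917 × ¥6.52 = ¥19,018.84.
Line 3 (16.80, Karica, 2,920 liters, ¥722,466.40):
Base rate for 16.80 is ¥1.57/liter.
Origin Karica qualifies under the Astania–Karica agreement and 16.80 is covered: preferential rate Free applies instead.
Duty = ¥722,466.40 × 0% = ¥0.00.
Total = ¥283,219.60 + ¥19,018.84 + ¥0.00 = ¥302,238.44.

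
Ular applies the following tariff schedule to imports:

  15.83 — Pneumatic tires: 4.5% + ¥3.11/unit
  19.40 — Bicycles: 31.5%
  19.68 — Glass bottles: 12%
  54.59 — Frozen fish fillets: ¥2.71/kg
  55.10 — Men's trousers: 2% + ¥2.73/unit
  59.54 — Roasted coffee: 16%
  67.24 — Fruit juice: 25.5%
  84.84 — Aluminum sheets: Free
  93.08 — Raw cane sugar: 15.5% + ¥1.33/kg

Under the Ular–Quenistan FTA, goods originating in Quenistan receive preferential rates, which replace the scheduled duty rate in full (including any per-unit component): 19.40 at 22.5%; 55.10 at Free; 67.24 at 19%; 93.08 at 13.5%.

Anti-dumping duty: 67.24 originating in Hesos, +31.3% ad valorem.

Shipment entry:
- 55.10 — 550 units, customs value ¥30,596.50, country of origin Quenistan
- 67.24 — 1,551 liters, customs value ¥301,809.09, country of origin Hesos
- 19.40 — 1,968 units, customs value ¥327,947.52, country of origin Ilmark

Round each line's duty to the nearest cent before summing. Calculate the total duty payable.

Line 1 (55.10, Quenistan, 550 units, ¥30,596.50):
Base rate for 55.10 is 2% + ¥2.73/unit.
Origin Quenistan qualifies under the Ular–Quenistan agreement and 55.10 is covered: preferential rate Free applies instead.
Duty = ¥30,596.50 × 0% = ¥0.00.
Line 2 (67.24, Hesos, 1,551 liters, ¥301,809.09):
Base rate for 67.24 is 25.5%.
67.24 has an FTA preferential rate, but origin Hesos is not Quenistan; base rate stands.
Additional duty on 67.24 from Hesos: +31.3%. Applied ad valorem rate: 25.5% + 31.3% = 56.8%.
Duty = ¥301,809.09 × 56.8% = ¥171,427.56.
Line 3 (19.40, Ilmark, 1,968 units, ¥327,947.52):
Base rate for 19.40 is 31.5%.
19.40 has an FTA preferential rate, but origin Ilmark is not Quenistan; base rate stands.
Duty = ¥327,947.52 × 31.5% = ¥103,303.47.
Total = ¥0.00 + ¥171,427.56 + ¥103,303.47 = ¥274,731.03.

¥274,731.03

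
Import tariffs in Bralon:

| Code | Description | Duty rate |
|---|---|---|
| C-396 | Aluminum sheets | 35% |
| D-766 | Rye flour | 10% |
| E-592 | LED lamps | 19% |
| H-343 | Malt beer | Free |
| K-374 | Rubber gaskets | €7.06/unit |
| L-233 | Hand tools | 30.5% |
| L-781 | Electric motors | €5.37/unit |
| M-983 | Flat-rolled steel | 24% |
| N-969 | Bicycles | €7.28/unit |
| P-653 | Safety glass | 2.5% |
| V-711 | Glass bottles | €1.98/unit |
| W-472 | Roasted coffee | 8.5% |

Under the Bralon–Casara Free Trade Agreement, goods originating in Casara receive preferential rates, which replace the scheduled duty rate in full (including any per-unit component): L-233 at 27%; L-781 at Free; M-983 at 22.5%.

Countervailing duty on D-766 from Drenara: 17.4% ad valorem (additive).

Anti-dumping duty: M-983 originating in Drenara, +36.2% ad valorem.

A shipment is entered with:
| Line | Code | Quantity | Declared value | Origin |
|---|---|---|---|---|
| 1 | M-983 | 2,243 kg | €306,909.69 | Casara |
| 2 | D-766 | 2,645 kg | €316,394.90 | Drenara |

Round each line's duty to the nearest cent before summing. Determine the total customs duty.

€155,746.88

Line 1 (M-983, Casara, 2,243 kg, €306,909.69):
Base rate for M-983 is 24%.
Origin Casara qualifies under the Bralon–Casara agreement and M-983 is covered: preferential rate 22.5% applies instead.
The additional-duty order on M-983 targets Drenara, not Casara; it does not apply.
Duty = €306,909.69 × 22.5% = €69,054.68.
Line 2 (D-766, Drenara, 2,645 kg, €316,394.90):
Base rate for D-766 is 10%.
Additional duty on D-766 from Drenara: +17.4%. Applied ad valorem rate: 10% + 17.4% = 27.4%.
Duty = €316,394.90 × 27.4% = €86,692.20.
Total = €69,054.68 + €86,692.20 = €155,746.88.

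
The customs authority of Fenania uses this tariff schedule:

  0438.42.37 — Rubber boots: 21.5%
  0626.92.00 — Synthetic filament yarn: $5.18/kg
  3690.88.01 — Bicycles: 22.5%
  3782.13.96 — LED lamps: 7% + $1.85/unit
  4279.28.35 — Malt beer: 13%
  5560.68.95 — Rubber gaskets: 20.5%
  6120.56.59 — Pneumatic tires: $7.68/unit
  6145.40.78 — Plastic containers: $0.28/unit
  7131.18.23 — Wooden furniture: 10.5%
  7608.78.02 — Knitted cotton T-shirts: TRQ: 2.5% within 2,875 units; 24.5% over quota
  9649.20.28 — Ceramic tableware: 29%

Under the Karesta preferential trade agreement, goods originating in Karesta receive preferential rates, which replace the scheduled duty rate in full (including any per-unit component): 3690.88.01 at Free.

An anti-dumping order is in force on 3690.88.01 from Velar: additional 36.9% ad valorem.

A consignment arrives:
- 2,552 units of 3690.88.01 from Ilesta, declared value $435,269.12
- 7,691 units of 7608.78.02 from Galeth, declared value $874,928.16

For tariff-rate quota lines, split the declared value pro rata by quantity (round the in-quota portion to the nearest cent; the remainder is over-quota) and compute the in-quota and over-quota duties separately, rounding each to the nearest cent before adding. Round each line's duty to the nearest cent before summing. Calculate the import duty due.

Line 1 (3690.88.01, Ilesta, 2,552 units, $435,269.12):
Base rate for 3690.88.01 is 22.5%.
3690.88.01 has an FTA preferential rate, but origin Ilesta is not Karesta; base rate stands.
The additional-duty order on 3690.88.01 targets Velar, not Ilesta; it does not apply.
Duty = $435,269.12 × 22.5% = $97,935.55.
Line 2 (7608.78.02, Galeth, 7,691 units, $874,928.16):
Code 7608.78.02 is under a tariff-rate quota (threshold 2,875 units). In-quota: 2,875 units at 2.5%; over-quota: 4,816 units at 24.5%.
Pro-rata value split: in-quota = $874,928.16 × 2,875/7,691 = $327,060.00; over-quota = $874,928.16 − $327,060.00 = $547,868.16.
In-quota duty = $327,060.00 × 2.5% = $8,176.50. Over-quota duty = $547,868.16 × 24.5% = $134,227.70.
Line duty = $8,176.50 + $134,227.70 = $142,404.20.
Total = $97,935.55 + $142,404.20 = $240,339.75.

$240,339.75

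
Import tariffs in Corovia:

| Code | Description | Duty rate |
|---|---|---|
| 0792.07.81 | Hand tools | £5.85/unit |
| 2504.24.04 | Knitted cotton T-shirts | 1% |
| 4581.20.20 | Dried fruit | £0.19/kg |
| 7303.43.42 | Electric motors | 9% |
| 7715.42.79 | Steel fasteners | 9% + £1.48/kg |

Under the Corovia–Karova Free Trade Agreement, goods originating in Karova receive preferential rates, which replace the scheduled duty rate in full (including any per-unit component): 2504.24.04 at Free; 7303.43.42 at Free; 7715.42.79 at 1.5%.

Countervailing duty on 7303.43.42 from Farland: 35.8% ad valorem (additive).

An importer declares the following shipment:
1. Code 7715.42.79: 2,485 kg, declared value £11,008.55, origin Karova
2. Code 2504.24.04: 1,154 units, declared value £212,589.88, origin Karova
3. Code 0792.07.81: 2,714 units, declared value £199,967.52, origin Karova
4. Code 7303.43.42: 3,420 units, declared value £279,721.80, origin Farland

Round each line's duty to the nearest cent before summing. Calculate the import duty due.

Line 1 (7715.42.79, Karova, 2,485 kg, £11,008.55):
Base rate for 7715.42.79 is 9% + £1.48/kg.
Origin Karova qualifies under the Corovia–Karova agreement and 7715.42.79 is covered: preferential rate 1.5% applies instead.
Duty = £11,008.55 × 1.5% = £165.13.
Line 2 (2504.24.04, Karova, 1,154 units, £212,589.88):
Base rate for 2504.24.04 is 1%.
Origin Karova qualifies under the Corovia–Karova agreement and 2504.24.04 is covered: preferential rate Free applies instead.
Duty = £212,589.88 × 0% = £0.00.
Line 3 (0792.07.81, Karova, 2,714 units, £199,967.52):
Base rate for 0792.07.81 is £5.85/unit.
Origin Karova is the FTA partner but 0792.07.81 is not on the preference list; base rate stands.
Duty = 2,714 × £5.85 = £15,876.90.
Line 4 (7303.43.42, Farland, 3,420 units, £279,721.80):
Base rate for 7303.43.42 is 9%.
7303.43.42 has an FTA preferential rate, but origin Farland is not Karova; base rate stands.
Additional duty on 7303.43.42 from Farland: +35.8%. Applied ad valorem rate: 9% + 35.8% = 44.8%.
Duty = £279,721.80 × 44.8% = £125,315.37.
Total = £165.13 + £0.00 + £15,876.90 + £125,315.37 = £141,357.40.

£141,357.40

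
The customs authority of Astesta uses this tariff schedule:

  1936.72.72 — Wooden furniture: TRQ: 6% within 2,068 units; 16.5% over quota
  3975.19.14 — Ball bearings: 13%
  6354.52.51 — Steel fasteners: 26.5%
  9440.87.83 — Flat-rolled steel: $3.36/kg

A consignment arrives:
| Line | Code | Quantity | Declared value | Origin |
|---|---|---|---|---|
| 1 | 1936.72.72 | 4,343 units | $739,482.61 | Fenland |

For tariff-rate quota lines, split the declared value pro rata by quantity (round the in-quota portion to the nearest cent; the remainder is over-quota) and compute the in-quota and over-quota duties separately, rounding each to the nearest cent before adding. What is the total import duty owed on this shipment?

$85,042.20

Line 1 (1936.72.72, Fenland, 4,343 units, $739,482.61):
Code 1936.72.72 is under a tariff-rate quota (threshold 2,068 units). In-quota: 2,068 units at 6%; over-quota: 2,275 units at 16.5%.
Pro-rata value split: in-quota = $739,482.61 × 2,068/4,343 = $352,118.36; over-quota = $739,482.61 − $352,118.36 = $387,364.25.
In-quota duty = $352,118.36 × 6% = $21,127.10. Over-quota duty = $387,364.25 × 16.5% = $63,915.10.
Line duty = $21,127.10 + $63,915.10 = $85,042.20.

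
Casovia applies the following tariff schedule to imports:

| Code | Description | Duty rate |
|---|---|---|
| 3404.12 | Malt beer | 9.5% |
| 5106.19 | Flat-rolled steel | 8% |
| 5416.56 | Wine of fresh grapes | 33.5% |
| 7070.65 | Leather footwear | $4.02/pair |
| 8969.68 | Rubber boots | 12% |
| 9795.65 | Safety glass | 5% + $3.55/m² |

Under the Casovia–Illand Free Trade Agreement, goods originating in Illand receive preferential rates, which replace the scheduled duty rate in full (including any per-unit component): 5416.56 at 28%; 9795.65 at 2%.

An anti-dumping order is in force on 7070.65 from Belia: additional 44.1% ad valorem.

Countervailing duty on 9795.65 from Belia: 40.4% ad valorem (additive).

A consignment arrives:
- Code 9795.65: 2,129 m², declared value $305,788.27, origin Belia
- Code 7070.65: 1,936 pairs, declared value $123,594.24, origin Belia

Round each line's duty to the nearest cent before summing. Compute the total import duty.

$208,673.60

Line 1 (9795.65, Belia, 2,129 m², $305,788.27):
Base rate for 9795.65 is 5% + $3.55/m².
9795.65 has an FTA preferential rate, but origin Belia is not Illand; base rate stands.
Additional duty on 9795.65 from Belia: +40.4%. Applied ad valorem rate: 5% + 40.4% = 45.4%.
Duty = $305,788.27 × 45.4% + 2,129 × $3.55 = $146,385.82.
Line 2 (7070.65, Belia, 1,936 pairs, $123,594.24):
Base rate for 7070.65 is $4.02/pair.
Additional duty on 7070.65 from Belia: +44.1% ad valorem. Applied ad valorem rate = 44.1%.
Duty = $123,594.24 × 44.1% + 1,936 × $4.02 = $62,287.78.
Total = $146,385.82 + $62,287.78 = $208,673.60.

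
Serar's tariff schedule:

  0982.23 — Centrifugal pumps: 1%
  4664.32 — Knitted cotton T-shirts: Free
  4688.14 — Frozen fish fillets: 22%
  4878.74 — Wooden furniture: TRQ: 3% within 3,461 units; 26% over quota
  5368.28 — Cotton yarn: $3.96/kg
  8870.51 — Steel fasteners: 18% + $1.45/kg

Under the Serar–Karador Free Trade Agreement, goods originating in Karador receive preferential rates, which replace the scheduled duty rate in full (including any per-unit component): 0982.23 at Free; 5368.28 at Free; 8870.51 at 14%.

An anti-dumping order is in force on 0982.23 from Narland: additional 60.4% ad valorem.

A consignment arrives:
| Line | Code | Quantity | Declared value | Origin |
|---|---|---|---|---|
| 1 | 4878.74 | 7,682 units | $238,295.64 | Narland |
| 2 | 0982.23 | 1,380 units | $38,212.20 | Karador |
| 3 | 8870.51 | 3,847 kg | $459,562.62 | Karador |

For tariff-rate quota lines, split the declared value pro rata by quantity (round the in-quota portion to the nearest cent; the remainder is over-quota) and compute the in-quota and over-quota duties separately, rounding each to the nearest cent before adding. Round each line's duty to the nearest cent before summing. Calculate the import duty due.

Line 1 (4878.74, Narland, 7,682 units, $238,295.64):
Code 4878.74 is under a tariff-rate quota (threshold 3,461 units). In-quota: 3,461 units at 3%; over-quota: 4,221 units at 26%.
Pro-rata value split: in-quota = $238,295.64 × 3,461/7,682 = $107,360.22; over-quota = $238,295.64 − $107,360.22 = $130,935.42.
In-quota duty = $107,360.22 × 3% = $3,220.81. Over-quota duty = $130,935.42 × 26% = $34,043.21.
Line duty = $3,220.81 + $34,043.21 = $37,264.02.
Line 2 (0982.23, Karador, 1,380 units, $38,212.20):
Base rate for 0982.23 is 1%.
Origin Karador qualifies under the Serar–Karador agreement and 0982.23 is covered: preferential rate Free applies instead.
The additional-duty order on 0982.23 targets Narland, not Karador; it does not apply.
Duty = $38,212.20 × 0% = $0.00.
Line 3 (8870.51, Karador, 3,847 kg, $459,562.62):
Base rate for 8870.51 is 18% + $1.45/kg.
Origin Karador qualifies under the Serar–Karador agreement and 8870.51 is covered: preferential rate 14% applies instead.
Duty = $459,562.62 × 14% = $64,338.77.
Total = $37,264.02 + $0.00 + $64,338.77 = $101,602.79.

$101,602.79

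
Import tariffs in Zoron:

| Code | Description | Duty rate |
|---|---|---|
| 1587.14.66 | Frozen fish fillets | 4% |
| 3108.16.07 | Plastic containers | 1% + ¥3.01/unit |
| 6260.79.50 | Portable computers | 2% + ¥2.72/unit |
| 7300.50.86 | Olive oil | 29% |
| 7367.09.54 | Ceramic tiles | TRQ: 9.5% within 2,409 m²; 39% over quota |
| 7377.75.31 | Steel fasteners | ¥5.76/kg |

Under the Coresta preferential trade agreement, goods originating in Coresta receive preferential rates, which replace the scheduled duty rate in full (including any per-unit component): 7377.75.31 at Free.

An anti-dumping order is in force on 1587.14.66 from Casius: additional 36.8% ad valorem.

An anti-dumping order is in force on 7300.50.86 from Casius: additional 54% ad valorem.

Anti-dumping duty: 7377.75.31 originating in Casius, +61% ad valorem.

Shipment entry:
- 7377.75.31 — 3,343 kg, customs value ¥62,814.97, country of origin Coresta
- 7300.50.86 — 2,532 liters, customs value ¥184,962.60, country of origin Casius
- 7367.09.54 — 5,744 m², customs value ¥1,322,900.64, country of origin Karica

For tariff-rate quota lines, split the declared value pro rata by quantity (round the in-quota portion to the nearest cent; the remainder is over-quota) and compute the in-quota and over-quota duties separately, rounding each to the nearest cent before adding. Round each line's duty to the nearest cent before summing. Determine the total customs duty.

Line 1 (7377.75.31, Coresta, 3,343 kg, ¥62,814.97):
Base rate for 7377.75.31 is ¥5.76/kg.
Origin Coresta qualifies under the Zoron–Coresta agreement and 7377.75.31 is covered: preferential rate Free applies instead.
The additional-duty order on 7377.75.31 targets Casius, not Coresta; it does not apply.
Duty = ¥62,814.97 × 0% = ¥0.00.
Line 2 (7300.50.86, Casius, 2,532 liters, ¥184,962.60):
Base rate for 7300.50.86 is 29%.
Additional duty on 7300.50.86 from Casius: +54%. Applied ad valorem rate: 29% + 54% = 83%.
Duty = ¥184,962.60 × 83% = ¥153,518.96.
Line 3 (7367.09.54, Karica, 5,744 m², ¥1,322,900.64):
Code 7367.09.54 is under a tariff-rate quota (threshold 2,409 m²). In-quota: 2,409 m² at 9.5%; over-quota: 3,335 m² at 39%.
Pro-rata value split: in-quota = ¥1,322,900.64 × 2,409/5,744 = ¥554,816.79; over-quota = ¥1,322,900.64 − ¥554,816.79 = ¥768,083.85.
In-quota duty = ¥554,816.79 × 9.5% = ¥52,707.60. Over-quota duty = ¥768,083.85 × 39% = ¥299,552.70.
Line duty = ¥52,707.60 + ¥299,552.70 = ¥352,260.30.
Total = ¥0.00 + ¥153,518.96 + ¥352,260.30 = ¥505,779.26.

¥505,779.26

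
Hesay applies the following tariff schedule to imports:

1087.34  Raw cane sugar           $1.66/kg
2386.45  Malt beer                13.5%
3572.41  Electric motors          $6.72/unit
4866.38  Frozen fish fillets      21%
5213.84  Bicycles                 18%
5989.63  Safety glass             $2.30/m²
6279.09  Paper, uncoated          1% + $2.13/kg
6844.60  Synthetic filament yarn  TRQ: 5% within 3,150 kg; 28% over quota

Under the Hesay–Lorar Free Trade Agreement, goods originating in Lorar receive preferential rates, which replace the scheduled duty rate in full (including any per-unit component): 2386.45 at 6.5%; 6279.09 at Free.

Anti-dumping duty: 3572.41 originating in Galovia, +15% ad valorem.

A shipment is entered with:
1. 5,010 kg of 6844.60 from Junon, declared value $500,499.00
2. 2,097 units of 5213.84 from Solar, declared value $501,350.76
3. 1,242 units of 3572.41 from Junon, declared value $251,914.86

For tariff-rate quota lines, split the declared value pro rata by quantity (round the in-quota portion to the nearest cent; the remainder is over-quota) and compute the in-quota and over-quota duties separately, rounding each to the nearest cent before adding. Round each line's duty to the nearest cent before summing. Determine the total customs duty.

Line 1 (6844.60, Junon, 5,010 kg, $500,499.00):
Code 6844.60 is under a tariff-rate quota (threshold 3,150 kg). In-quota: 3,150 kg at 5%; over-quota: 1,860 kg at 28%.
Pro-rata value split: in-quota = $500,499.00 × 3,150/5,010 = $314,685.00; over-quota = $500,499.00 − $314,685.00 = $185,814.00.
In-quota duty = $314,685.00 × 5% = $15,734.25. Over-quota duty = $185,814.00 × 28% = $52,027.92.
Line duty = $15,734.25 + $52,027.92 = $67,762.17.
Line 2 (5213.84, Solar, 2,097 units, $501,350.76):
Base rate for 5213.84 is 18%.
Duty = $501,350.76 × 18% = $90,243.14.
Line 3 (3572.41, Junon, 1,242 units, $251,914.86):
Base rate for 3572.41 is $6.72/unit.
The additional-duty order on 3572.41 targets Galovia, not Junon; it does not apply.
Duty = 1,242 × $6.72 = $8,346.24.
Total = $67,762.17 + $90,243.14 + $8,346.24 = $166,351.55.

$166,351.55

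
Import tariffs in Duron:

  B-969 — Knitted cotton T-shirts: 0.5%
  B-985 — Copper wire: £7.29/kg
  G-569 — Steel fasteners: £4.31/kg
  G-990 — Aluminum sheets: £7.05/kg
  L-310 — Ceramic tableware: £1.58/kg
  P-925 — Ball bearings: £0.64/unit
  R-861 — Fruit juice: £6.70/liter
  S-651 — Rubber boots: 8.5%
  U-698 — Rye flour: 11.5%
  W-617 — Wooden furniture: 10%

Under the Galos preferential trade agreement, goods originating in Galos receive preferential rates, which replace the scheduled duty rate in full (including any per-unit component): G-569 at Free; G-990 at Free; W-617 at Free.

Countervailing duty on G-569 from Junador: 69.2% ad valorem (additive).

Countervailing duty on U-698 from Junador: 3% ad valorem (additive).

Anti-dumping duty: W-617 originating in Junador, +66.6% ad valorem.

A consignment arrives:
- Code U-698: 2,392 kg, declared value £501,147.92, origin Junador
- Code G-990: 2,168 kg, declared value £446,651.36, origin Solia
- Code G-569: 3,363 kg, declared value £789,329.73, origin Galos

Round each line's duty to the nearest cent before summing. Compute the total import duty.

£87,950.85

Line 1 (U-698, Junador, 2,392 kg, £501,147.92):
Base rate for U-698 is 11.5%.
Additional duty on U-698 from Junador: +3%. Applied ad valorem rate: 11.5% + 3% = 14.5%.
Duty = £501,147.92 × 14.5% = £72,666.45.
Line 2 (G-990, Solia, 2,168 kg, £446,651.36):
Base rate for G-990 is £7.05/kg.
G-990 has an FTA preferential rate, but origin Solia is not Galos; base rate stands.
Duty = 2,168 × £7.05 = £15,284.40.
Line 3 (G-569, Galos, 3,363 kg, £789,329.73):
Base rate for G-569 is £4.31/kg.
Origin Galos qualifies under the Duron–Galos agreement and G-569 is covered: preferential rate Free applies instead.
The additional-duty order on G-569 targets Junador, not Galos; it does not apply.
Duty = £789,329.73 × 0% = £0.00.
Total = £72,666.45 + £15,284.40 + £0.00 = £87,950.85.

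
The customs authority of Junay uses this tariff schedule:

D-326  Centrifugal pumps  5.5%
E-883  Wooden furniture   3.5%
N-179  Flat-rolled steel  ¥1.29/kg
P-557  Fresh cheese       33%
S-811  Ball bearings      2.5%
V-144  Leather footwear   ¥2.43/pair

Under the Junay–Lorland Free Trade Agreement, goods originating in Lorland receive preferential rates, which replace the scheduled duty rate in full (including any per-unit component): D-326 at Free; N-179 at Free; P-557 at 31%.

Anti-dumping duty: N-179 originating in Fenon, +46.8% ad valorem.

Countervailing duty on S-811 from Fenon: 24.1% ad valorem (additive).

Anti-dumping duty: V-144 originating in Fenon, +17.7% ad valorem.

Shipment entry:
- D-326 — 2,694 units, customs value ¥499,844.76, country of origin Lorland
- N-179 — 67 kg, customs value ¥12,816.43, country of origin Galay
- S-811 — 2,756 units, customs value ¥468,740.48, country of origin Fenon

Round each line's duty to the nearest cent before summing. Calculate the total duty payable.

Line 1 (D-326, Lorland, 2,694 units, ¥499,844.76):
Base rate for D-326 is 5.5%.
Origin Lorland qualifies under the Junay–Lorland agreement and D-326 is covered: preferential rate Free applies instead.
Duty = ¥499,844.76 × 0% = ¥0.00.
Line 2 (N-179, Galay, 67 kg, ¥12,816.43):
Base rate for N-179 is ¥1.29/kg.
N-179 has an FTA preferential rate, but origin Galay is not Lorland; base rate stands.
The additional-duty order on N-179 targets Fenon, not Galay; it does not apply.
Duty = 67 × ¥1.29 = ¥86.43.
Line 3 (S-811, Fenon, 2,756 units, ¥468,740.48):
Base rate for S-811 is 2.5%.
Additional duty on S-811 from Fenon: +24.1%. Applied ad valorem rate: 2.5% + 24.1% = 26.6%.
Duty = ¥468,740.48 × 26.6% = ¥124,684.97.
Total = ¥0.00 + ¥86.43 + ¥124,684.97 = ¥124,771.40.

¥124,771.40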